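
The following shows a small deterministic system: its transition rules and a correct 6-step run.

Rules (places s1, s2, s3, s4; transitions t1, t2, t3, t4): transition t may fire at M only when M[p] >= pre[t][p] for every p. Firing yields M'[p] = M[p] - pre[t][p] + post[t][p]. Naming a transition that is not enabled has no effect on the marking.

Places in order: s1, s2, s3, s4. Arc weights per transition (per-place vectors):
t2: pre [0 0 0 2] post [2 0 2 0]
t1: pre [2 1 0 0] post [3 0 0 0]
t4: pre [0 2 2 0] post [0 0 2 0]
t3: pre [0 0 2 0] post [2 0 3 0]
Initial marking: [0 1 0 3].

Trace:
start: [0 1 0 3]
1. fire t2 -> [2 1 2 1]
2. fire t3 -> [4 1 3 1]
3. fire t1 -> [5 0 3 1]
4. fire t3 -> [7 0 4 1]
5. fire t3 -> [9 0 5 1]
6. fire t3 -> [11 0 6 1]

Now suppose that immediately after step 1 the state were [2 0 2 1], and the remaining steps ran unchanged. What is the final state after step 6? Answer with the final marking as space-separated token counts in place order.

10 0 6 1

state after step 1 := [2 0 2 1]
2. fire t3 -> [4 0 3 1]
3. fire t1 -> [4 0 3 1]
4. fire t3 -> [6 0 4 1]
5. fire t3 -> [8 0 5 1]
6. fire t3 -> [10 0 6 1]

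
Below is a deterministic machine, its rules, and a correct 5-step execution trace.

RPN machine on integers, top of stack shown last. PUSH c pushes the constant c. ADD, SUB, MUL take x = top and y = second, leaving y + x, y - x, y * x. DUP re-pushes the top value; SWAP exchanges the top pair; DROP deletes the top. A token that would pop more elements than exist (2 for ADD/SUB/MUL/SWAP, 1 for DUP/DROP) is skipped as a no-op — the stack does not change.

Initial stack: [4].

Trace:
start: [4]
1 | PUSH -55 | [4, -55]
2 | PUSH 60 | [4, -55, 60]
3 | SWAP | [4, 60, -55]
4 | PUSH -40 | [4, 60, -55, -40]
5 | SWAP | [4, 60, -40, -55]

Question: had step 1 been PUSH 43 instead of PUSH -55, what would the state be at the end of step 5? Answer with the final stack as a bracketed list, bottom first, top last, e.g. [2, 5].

(re-executing from step 1 with the substitution; state before step 1: [4])
1 | PUSH 43 | [4, 43]
2 | PUSH 60 | [4, 43, 60]
3 | SWAP | [4, 60, 43]
4 | PUSH -40 | [4, 60, 43, -40]
5 | SWAP | [4, 60, -40, 43]

[4, 60, -40, 43]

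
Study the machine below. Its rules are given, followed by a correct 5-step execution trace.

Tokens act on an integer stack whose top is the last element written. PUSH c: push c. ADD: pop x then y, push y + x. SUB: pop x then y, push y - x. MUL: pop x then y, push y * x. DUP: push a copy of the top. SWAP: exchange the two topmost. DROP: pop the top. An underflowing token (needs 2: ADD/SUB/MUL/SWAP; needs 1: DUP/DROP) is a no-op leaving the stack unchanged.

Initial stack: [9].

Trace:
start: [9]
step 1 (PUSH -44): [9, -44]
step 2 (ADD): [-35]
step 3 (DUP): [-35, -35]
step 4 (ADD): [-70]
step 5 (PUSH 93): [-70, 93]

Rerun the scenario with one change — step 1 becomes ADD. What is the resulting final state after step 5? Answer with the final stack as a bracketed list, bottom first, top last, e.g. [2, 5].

(re-executing from step 1 with the substitution; state before step 1: [9])
step 1 (ADD): [9]
step 2 (ADD): [9]
step 3 (DUP): [9, 9]
step 4 (ADD): [18]
step 5 (PUSH 93): [18, 93]

[18, 93]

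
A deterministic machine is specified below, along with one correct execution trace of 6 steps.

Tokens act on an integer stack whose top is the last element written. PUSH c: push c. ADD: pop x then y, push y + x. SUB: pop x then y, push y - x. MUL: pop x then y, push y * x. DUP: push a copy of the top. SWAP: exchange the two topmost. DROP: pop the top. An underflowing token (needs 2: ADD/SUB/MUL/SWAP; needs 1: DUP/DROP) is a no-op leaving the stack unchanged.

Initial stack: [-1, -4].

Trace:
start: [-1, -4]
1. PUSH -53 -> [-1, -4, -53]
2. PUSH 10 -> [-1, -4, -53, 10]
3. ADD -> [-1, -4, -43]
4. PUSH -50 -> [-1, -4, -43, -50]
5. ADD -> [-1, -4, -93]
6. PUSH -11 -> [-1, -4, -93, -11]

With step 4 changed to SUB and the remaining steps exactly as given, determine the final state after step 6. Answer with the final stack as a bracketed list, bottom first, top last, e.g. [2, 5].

(re-executing from step 4 with the substitution; state before step 4: [-1, -4, -43])
4. SUB -> [-1, 39]
5. ADD -> [38]
6. PUSH -11 -> [38, -11]

[38, -11]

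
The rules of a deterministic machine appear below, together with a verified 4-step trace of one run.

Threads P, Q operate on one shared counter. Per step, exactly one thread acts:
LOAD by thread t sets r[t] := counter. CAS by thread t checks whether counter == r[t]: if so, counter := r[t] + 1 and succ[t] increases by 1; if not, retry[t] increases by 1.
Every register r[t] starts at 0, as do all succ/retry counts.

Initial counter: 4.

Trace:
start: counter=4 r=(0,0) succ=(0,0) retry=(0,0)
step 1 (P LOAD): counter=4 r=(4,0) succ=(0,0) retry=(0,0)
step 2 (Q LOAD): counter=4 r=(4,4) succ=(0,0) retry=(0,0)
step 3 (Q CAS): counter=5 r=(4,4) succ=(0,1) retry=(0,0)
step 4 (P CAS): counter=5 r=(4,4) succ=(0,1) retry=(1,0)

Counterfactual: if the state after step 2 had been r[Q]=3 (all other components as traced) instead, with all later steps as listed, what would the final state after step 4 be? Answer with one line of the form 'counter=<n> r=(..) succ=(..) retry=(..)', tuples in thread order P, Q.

counter=5 r=(4,3) succ=(1,0) retry=(0,1)

state after step 2 := counter=4 r=(4,3) succ=(0,0) retry=(0,0)
step 3 (Q CAS): counter=4 r=(4,3) succ=(0,0) retry=(0,1)
step 4 (P CAS): counter=5 r=(4,3) succ=(1,0) retry=(0,1)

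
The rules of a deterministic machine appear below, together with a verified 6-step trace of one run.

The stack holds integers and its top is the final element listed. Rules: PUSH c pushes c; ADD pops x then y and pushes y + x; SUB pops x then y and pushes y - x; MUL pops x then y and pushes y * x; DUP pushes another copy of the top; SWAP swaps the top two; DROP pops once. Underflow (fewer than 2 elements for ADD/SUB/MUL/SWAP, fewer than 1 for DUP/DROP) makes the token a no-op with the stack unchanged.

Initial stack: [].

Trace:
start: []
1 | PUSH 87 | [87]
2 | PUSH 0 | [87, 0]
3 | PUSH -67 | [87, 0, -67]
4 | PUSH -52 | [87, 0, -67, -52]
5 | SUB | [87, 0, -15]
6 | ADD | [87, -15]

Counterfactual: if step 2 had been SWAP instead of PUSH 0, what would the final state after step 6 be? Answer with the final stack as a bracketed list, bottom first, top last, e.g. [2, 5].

(re-executing from step 2 with the substitution; state before step 2: [87])
2 | SWAP | [87]
3 | PUSH -67 | [87, -67]
4 | PUSH -52 | [87, -67, -52]
5 | SUB | [87, -15]
6 | ADD | [72]

[72]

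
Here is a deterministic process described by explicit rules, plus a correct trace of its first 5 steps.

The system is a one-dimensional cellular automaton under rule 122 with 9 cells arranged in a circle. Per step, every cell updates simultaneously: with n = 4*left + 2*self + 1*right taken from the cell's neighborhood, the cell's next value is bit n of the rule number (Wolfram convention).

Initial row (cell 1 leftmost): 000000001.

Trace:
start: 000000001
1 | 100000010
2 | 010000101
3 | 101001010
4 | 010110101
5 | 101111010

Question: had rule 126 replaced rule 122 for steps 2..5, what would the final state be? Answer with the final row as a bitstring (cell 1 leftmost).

100000011

(re-executing steps 2..5 under rule 126; state before step 2: 100000010)
2 | 110000111
3 | 011001100
4 | 111111110
5 | 100000011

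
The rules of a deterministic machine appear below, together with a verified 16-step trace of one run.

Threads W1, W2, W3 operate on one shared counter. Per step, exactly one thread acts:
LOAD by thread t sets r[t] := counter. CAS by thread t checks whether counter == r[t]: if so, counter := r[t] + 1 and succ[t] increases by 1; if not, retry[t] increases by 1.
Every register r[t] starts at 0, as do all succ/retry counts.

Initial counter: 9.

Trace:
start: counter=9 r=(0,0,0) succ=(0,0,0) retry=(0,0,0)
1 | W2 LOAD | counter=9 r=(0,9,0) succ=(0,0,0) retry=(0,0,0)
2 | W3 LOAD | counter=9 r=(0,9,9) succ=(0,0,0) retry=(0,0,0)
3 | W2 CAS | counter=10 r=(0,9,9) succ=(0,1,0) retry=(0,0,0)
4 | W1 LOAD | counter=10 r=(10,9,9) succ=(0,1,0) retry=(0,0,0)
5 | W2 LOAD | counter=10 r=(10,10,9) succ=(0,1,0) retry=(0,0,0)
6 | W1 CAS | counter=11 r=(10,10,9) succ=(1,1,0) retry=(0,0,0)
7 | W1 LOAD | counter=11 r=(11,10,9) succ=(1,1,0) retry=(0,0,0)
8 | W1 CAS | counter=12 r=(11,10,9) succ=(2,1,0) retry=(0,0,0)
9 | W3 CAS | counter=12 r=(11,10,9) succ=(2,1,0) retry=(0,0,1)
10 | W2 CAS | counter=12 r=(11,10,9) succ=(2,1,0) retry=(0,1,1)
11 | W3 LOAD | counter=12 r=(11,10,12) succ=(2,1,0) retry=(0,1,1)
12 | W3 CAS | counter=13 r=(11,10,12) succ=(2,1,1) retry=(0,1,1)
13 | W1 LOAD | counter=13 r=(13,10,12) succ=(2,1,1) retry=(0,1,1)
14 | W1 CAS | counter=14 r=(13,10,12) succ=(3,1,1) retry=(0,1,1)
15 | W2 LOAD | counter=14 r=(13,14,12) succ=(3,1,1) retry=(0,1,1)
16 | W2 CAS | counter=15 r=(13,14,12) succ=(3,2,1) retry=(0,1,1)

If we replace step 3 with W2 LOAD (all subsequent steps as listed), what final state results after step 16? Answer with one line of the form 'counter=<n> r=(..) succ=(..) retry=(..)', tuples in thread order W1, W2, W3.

(re-executing from step 3 with the substitution; state before step 3: counter=9 r=(0,9,9) succ=(0,0,0) retry=(0,0,0))
3 | W2 LOAD | counter=9 r=(0,9,9) succ=(0,0,0) retry=(0,0,0)
4 | W1 LOAD | counter=9 r=(9,9,9) succ=(0,0,0) retry=(0,0,0)
5 | W2 LOAD | counter=9 r=(9,9,9) succ=(0,0,0) retry=(0,0,0)
6 | W1 CAS | counter=10 r=(9,9,9) succ=(1,0,0) retry=(0,0,0)
7 | W1 LOAD | counter=10 r=(10,9,9) succ=(1,0,0) retry=(0,0,0)
8 | W1 CAS | counter=11 r=(10,9,9) succ=(2,0,0) retry=(0,0,0)
9 | W3 CAS | counter=11 r=(10,9,9) succ=(2,0,0) retry=(0,0,1)
10 | W2 CAS | counter=11 r=(10,9,9) succ=(2,0,0) retry=(0,1,1)
11 | W3 LOAD | counter=11 r=(10,9,11) succ=(2,0,0) retry=(0,1,1)
12 | W3 CAS | counter=12 r=(10,9,11) succ=(2,0,1) retry=(0,1,1)
13 | W1 LOAD | counter=12 r=(12,9,11) succ=(2,0,1) retry=(0,1,1)
14 | W1 CAS | counter=13 r=(12,9,11) succ=(3,0,1) retry=(0,1,1)
15 | W2 LOAD | counter=13 r=(12,13,11) succ=(3,0,1) retry=(0,1,1)
16 | W2 CAS | counter=14 r=(12,13,11) succ=(3,1,1) retry=(0,1,1)

counter=14 r=(12,13,11) succ=(3,1,1) retry=(0,1,1)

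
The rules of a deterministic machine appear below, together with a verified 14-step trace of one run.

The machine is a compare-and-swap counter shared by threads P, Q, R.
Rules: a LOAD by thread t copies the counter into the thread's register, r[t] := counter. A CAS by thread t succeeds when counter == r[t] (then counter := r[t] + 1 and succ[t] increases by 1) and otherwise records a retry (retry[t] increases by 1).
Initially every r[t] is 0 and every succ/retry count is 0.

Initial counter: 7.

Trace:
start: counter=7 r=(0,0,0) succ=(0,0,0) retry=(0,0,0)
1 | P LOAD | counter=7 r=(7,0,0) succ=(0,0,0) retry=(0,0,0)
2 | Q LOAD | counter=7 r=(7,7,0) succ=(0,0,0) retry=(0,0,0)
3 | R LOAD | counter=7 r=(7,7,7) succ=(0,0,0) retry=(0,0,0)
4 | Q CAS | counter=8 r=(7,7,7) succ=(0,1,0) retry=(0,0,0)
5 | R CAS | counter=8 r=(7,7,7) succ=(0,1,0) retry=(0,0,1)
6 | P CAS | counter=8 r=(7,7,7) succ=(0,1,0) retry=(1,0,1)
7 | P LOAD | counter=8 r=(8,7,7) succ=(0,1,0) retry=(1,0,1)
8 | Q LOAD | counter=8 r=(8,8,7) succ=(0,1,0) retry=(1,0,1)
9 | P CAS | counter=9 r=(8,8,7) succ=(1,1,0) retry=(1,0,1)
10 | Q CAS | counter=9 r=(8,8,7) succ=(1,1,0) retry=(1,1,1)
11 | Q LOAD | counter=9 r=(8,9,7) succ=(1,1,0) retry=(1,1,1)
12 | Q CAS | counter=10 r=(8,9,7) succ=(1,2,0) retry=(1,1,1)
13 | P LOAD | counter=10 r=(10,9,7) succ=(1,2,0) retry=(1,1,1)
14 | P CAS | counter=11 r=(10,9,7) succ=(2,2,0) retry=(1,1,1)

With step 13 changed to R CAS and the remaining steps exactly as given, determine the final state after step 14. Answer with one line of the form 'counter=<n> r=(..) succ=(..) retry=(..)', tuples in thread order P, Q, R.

(re-executing from step 13 with the substitution; state before step 13: counter=10 r=(8,9,7) succ=(1,2,0) retry=(1,1,1))
13 | R CAS | counter=10 r=(8,9,7) succ=(1,2,0) retry=(1,1,2)
14 | P CAS | counter=10 r=(8,9,7) succ=(1,2,0) retry=(2,1,2)

counter=10 r=(8,9,7) succ=(1,2,0) retry=(2,1,2)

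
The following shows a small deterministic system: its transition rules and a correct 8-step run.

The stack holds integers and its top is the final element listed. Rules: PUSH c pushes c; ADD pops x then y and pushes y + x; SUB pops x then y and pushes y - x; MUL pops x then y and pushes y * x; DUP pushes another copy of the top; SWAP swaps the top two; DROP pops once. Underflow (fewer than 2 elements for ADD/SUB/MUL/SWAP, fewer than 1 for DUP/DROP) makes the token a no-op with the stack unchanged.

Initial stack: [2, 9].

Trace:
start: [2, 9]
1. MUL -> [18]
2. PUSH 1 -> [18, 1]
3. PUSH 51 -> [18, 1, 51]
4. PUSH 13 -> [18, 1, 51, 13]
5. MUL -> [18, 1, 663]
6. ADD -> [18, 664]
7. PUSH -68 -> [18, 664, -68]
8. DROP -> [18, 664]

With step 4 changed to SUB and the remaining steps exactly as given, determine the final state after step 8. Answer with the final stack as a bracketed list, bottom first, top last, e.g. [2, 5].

[-900]

(re-executing from step 4 with the substitution; state before step 4: [18, 1, 51])
4. SUB -> [18, -50]
5. MUL -> [-900]
6. ADD -> [-900]
7. PUSH -68 -> [-900, -68]
8. DROP -> [-900]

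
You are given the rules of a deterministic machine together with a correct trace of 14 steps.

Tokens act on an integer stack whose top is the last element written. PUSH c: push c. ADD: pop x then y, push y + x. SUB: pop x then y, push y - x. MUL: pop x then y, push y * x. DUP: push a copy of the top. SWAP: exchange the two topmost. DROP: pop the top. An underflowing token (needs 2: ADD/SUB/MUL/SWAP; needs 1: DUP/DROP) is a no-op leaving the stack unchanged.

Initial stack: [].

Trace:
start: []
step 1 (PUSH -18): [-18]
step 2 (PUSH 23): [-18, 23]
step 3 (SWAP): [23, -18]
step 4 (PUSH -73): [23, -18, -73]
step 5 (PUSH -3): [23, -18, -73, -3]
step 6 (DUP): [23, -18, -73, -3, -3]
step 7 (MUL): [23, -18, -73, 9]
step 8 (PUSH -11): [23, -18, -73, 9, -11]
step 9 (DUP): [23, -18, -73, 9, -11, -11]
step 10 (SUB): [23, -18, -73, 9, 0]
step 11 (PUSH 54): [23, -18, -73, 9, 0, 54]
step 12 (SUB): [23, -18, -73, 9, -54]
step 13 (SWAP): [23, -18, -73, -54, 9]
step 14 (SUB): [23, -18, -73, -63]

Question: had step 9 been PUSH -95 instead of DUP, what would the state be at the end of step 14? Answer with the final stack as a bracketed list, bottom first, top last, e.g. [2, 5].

[23, -18, -73, 21]

(re-executing from step 9 with the substitution; state before step 9: [23, -18, -73, 9, -11])
step 9 (PUSH -95): [23, -18, -73, 9, -11, -95]
step 10 (SUB): [23, -18, -73, 9, 84]
step 11 (PUSH 54): [23, -18, -73, 9, 84, 54]
step 12 (SUB): [23, -18, -73, 9, 30]
step 13 (SWAP): [23, -18, -73, 30, 9]
step 14 (SUB): [23, -18, -73, 21]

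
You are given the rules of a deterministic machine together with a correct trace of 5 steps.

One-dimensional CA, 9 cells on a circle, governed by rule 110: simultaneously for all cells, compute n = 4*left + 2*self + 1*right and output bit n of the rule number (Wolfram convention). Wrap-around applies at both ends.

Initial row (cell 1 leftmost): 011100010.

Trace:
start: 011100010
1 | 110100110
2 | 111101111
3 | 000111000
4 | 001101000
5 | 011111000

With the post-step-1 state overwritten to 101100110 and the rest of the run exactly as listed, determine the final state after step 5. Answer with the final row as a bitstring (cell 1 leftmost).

state after step 1 := 101100110
2 | 111101111
3 | 000111000
4 | 001101000
5 | 011111000

011111000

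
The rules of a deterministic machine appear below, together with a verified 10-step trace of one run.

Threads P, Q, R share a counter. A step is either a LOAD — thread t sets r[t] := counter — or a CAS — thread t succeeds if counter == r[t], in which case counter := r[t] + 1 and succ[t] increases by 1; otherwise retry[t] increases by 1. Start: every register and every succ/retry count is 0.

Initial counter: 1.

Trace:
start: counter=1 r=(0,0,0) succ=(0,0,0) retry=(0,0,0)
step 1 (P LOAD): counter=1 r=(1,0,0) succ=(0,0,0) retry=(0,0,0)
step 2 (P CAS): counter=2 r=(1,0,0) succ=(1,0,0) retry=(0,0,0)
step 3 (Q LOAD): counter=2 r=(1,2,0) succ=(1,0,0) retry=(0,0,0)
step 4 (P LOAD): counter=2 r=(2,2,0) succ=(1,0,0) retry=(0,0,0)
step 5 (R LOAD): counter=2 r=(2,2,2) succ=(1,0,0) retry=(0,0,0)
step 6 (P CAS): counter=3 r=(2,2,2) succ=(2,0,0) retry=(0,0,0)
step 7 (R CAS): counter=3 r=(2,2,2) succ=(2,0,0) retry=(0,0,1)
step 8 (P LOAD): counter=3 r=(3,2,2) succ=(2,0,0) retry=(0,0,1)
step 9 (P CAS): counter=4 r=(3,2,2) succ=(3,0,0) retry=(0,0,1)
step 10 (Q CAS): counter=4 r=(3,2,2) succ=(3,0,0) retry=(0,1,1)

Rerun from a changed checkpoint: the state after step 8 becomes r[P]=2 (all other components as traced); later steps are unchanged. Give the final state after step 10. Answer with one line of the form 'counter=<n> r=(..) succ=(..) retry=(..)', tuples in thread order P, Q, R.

counter=3 r=(2,2,2) succ=(2,0,0) retry=(1,1,1)

state after step 8 := counter=3 r=(2,2,2) succ=(2,0,0) retry=(0,0,1)
step 9 (P CAS): counter=3 r=(2,2,2) succ=(2,0,0) retry=(1,0,1)
step 10 (Q CAS): counter=3 r=(2,2,2) succ=(2,0,0) retry=(1,1,1)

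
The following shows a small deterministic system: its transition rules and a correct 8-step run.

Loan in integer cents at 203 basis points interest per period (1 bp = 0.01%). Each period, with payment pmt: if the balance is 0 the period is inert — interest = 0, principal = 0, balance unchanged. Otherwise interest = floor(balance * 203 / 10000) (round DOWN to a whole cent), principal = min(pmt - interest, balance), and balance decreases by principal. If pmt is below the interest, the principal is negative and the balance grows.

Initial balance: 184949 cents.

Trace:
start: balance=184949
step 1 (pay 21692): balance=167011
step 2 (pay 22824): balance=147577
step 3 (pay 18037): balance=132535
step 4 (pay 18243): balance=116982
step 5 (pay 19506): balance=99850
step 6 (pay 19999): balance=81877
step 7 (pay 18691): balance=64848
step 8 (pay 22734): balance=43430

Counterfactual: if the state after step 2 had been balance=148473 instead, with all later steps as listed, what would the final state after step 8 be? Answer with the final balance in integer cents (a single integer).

44442

state after step 2 := balance=148473
step 3 (pay 18037): balance=133450
step 4 (pay 18243): balance=117916
step 5 (pay 19506): balance=100803
step 6 (pay 19999): balance=82850
step 7 (pay 18691): balance=65840
step 8 (pay 22734): balance=44442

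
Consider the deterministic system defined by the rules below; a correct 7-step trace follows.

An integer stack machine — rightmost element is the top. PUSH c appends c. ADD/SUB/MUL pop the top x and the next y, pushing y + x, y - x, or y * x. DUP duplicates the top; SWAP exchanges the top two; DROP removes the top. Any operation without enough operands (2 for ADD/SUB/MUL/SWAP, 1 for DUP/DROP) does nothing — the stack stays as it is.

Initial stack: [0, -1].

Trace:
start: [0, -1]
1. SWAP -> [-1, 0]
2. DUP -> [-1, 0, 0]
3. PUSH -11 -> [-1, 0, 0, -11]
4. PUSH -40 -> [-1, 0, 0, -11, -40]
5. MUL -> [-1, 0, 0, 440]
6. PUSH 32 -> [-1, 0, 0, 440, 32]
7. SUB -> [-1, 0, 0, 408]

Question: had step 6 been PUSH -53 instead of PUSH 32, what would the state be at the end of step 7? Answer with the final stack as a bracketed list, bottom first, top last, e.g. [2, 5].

[-1, 0, 0, 493]

(re-executing from step 6 with the substitution; state before step 6: [-1, 0, 0, 440])
6. PUSH -53 -> [-1, 0, 0, 440, -53]
7. SUB -> [-1, 0, 0, 493]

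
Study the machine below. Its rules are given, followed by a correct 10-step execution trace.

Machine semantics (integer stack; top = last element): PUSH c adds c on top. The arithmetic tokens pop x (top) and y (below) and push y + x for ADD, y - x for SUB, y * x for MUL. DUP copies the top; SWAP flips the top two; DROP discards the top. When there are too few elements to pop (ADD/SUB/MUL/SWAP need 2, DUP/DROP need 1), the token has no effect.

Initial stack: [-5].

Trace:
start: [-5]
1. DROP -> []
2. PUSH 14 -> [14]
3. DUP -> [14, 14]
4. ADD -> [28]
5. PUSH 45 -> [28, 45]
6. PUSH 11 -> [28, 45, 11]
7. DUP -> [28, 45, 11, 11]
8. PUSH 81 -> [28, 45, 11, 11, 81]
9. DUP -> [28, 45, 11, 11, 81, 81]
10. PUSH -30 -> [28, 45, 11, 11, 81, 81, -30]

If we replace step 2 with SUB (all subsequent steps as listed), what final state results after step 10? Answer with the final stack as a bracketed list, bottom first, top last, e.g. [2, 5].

(re-executing from step 2 with the substitution; state before step 2: [])
2. SUB -> []
3. DUP -> []
4. ADD -> []
5. PUSH 45 -> [45]
6. PUSH 11 -> [45, 11]
7. DUP -> [45, 11, 11]
8. PUSH 81 -> [45, 11, 11, 81]
9. DUP -> [45, 11, 11, 81, 81]
10. PUSH -30 -> [45, 11, 11, 81, 81, -30]

[45, 11, 11, 81, 81, -30]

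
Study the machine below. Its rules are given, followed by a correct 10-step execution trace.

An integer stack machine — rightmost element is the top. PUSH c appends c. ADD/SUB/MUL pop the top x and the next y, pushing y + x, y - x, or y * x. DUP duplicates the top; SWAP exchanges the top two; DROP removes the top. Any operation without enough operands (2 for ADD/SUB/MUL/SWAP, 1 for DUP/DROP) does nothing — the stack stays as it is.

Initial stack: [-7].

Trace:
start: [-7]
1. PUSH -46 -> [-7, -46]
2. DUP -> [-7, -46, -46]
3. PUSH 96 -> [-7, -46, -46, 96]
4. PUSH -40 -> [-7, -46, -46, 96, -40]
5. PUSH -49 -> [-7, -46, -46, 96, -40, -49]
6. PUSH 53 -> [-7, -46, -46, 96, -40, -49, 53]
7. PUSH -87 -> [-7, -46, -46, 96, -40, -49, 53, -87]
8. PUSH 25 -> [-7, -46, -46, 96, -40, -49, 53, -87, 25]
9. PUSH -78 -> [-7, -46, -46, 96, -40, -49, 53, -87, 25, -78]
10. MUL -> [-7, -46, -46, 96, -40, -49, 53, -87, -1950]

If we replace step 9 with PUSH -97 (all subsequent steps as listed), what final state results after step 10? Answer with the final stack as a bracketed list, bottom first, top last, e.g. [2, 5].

(re-executing from step 9 with the substitution; state before step 9: [-7, -46, -46, 96, -40, -49, 53, -87, 25])
9. PUSH -97 -> [-7, -46, -46, 96, -40, -49, 53, -87, 25, -97]
10. MUL -> [-7, -46, -46, 96, -40, -49, 53, -87, -2425]

[-7, -46, -46, 96, -40, -49, 53, -87, -2425]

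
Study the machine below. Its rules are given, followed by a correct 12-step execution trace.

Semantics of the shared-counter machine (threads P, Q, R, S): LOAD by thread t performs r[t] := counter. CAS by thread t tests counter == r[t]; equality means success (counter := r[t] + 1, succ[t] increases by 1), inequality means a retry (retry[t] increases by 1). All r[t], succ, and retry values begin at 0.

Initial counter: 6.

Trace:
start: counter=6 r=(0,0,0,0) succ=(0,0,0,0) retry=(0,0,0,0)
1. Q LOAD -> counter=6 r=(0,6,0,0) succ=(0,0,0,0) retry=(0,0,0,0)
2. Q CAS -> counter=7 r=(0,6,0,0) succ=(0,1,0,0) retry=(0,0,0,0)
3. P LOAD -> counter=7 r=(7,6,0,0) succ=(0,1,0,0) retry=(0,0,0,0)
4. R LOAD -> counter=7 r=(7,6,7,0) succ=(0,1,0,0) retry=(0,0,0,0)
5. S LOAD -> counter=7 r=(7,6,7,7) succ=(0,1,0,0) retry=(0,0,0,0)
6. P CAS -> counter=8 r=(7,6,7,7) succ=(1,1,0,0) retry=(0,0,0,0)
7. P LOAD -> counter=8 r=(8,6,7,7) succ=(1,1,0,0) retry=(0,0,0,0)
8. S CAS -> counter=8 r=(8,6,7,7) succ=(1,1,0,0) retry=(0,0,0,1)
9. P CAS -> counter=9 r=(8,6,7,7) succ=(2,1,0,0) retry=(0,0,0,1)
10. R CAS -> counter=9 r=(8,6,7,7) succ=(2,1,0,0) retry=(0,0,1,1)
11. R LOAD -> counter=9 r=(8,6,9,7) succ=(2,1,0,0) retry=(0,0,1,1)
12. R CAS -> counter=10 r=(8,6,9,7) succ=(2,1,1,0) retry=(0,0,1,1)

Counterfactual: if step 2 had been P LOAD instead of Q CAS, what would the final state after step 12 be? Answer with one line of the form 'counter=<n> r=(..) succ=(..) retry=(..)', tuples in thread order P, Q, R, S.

(re-executing from step 2 with the substitution; state before step 2: counter=6 r=(0,6,0,0) succ=(0,0,0,0) retry=(0,0,0,0))
2. P LOAD -> counter=6 r=(6,6,0,0) succ=(0,0,0,0) retry=(0,0,0,0)
3. P LOAD -> counter=6 r=(6,6,0,0) succ=(0,0,0,0) retry=(0,0,0,0)
4. R LOAD -> counter=6 r=(6,6,6,0) succ=(0,0,0,0) retry=(0,0,0,0)
5. S LOAD -> counter=6 r=(6,6,6,6) succ=(0,0,0,0) retry=(0,0,0,0)
6. P CAS -> counter=7 r=(6,6,6,6) succ=(1,0,0,0) retry=(0,0,0,0)
7. P LOAD -> counter=7 r=(7,6,6,6) succ=(1,0,0,0) retry=(0,0,0,0)
8. S CAS -> counter=7 r=(7,6,6,6) succ=(1,0,0,0) retry=(0,0,0,1)
9. P CAS -> counter=8 r=(7,6,6,6) succ=(2,0,0,0) retry=(0,0,0,1)
10. R CAS -> counter=8 r=(7,6,6,6) succ=(2,0,0,0) retry=(0,0,1,1)
11. R LOAD -> counter=8 r=(7,6,8,6) succ=(2,0,0,0) retry=(0,0,1,1)
12. R CAS -> counter=9 r=(7,6,8,6) succ=(2,0,1,0) retry=(0,0,1,1)

counter=9 r=(7,6,8,6) succ=(2,0,1,0) retry=(0,0,1,1)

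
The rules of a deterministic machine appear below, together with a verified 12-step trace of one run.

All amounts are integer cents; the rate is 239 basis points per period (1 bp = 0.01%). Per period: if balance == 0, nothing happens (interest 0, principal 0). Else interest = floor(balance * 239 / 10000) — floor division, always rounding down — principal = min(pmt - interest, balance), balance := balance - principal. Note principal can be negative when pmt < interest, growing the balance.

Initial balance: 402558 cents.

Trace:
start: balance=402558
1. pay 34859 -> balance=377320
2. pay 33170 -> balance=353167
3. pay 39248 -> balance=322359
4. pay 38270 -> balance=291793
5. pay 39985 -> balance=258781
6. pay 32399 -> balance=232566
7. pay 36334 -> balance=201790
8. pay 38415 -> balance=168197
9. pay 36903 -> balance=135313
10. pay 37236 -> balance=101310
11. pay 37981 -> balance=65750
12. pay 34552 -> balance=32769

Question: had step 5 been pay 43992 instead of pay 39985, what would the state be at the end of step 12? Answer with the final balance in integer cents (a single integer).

28044

(re-executing from step 5 with the substitution; state before step 5: balance=291793)
5. pay 43992 -> balance=254774
6. pay 32399 -> balance=228464
7. pay 36334 -> balance=197590
8. pay 38415 -> balance=163897
9. pay 36903 -> balance=130911
10. pay 37236 -> balance=96803
11. pay 37981 -> balance=61135
12. pay 34552 -> balance=28044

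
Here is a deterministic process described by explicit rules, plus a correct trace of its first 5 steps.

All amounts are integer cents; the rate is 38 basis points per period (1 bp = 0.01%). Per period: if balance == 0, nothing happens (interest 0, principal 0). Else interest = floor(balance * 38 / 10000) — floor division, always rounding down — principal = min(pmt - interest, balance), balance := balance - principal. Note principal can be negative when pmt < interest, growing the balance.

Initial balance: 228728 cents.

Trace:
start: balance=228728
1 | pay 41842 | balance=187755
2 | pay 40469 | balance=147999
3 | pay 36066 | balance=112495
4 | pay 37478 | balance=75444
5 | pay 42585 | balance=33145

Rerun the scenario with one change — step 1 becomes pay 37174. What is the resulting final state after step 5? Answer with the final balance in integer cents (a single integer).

37885

(re-executing from step 1 with the substitution; state before step 1: balance=228728)
1 | pay 37174 | balance=192423
2 | pay 40469 | balance=152685
3 | pay 36066 | balance=117199
4 | pay 37478 | balance=80166
5 | pay 42585 | balance=37885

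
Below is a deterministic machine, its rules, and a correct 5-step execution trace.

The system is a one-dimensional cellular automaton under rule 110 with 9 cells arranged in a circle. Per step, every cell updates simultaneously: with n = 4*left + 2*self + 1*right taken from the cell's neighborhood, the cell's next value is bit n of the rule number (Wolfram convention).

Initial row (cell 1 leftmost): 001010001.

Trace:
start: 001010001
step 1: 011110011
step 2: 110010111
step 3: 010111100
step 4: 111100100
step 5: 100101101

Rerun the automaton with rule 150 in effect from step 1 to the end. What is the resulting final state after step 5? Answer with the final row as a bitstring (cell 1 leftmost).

(re-executing steps 1..5 under rule 150; state before step 1: 001010001)
step 1: 111011011
step 2: 110000001
step 3: 101000010
step 4: 101100110
step 5: 100011000

100011000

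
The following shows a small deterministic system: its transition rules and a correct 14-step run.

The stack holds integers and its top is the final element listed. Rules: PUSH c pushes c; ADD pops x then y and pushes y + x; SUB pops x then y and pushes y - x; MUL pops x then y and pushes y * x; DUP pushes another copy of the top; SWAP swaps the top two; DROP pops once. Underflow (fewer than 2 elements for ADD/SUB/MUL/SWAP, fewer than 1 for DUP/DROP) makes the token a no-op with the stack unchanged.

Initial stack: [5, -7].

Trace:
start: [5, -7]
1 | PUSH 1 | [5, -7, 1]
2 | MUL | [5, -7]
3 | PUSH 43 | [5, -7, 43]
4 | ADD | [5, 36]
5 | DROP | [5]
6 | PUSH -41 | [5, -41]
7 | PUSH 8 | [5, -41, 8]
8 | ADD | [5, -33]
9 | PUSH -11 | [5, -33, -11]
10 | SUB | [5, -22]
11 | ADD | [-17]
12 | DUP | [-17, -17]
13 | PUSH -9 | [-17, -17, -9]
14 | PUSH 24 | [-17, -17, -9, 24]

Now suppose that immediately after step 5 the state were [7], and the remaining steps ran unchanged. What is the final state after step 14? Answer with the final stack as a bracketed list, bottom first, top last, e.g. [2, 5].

[-15, -15, -9, 24]

state after step 5 := [7]
6 | PUSH -41 | [7, -41]
7 | PUSH 8 | [7, -41, 8]
8 | ADD | [7, -33]
9 | PUSH -11 | [7, -33, -11]
10 | SUB | [7, -22]
11 | ADD | [-15]
12 | DUP | [-15, -15]
13 | PUSH -9 | [-15, -15, -9]
14 | PUSH 24 | [-15, -15, -9, 24]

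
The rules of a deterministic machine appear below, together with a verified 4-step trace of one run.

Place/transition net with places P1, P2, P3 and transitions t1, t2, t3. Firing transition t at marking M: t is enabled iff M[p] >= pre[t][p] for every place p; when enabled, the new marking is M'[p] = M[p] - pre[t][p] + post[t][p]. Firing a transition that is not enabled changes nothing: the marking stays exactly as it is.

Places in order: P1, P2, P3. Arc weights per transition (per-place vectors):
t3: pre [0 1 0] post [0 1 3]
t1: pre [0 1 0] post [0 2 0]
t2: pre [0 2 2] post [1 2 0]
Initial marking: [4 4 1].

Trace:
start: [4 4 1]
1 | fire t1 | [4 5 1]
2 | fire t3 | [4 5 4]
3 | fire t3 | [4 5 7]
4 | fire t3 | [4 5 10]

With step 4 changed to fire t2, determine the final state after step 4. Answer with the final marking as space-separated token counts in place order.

(re-executing from step 4 with the substitution; state before step 4: [4 5 7])
4 | fire t2 | [5 5 5]

5 5 5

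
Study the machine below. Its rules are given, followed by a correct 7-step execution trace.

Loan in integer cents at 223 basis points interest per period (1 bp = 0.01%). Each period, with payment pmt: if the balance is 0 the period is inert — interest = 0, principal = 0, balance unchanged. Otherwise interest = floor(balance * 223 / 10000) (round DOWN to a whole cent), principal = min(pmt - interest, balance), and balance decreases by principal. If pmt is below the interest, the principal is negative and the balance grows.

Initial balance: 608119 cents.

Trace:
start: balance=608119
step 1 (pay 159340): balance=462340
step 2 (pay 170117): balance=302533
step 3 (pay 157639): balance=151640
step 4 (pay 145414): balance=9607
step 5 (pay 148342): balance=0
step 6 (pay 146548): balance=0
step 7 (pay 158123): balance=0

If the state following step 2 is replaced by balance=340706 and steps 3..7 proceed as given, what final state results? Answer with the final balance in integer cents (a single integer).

0

state after step 2 := balance=340706
step 3 (pay 157639): balance=190664
step 4 (pay 145414): balance=49501
step 5 (pay 148342): balance=0
step 6 (pay 146548): balance=0
step 7 (pay 158123): balance=0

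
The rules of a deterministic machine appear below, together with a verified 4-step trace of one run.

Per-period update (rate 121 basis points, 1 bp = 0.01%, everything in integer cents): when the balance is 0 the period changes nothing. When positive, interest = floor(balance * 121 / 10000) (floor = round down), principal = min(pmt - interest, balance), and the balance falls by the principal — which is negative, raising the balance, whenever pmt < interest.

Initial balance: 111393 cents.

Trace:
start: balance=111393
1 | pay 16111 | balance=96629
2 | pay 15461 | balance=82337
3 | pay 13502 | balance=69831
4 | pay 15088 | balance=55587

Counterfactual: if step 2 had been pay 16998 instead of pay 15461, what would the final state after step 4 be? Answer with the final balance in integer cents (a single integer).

54013

(re-executing from step 2 with the substitution; state before step 2: balance=96629)
2 | pay 16998 | balance=80800
3 | pay 13502 | balance=68275
4 | pay 15088 | balance=54013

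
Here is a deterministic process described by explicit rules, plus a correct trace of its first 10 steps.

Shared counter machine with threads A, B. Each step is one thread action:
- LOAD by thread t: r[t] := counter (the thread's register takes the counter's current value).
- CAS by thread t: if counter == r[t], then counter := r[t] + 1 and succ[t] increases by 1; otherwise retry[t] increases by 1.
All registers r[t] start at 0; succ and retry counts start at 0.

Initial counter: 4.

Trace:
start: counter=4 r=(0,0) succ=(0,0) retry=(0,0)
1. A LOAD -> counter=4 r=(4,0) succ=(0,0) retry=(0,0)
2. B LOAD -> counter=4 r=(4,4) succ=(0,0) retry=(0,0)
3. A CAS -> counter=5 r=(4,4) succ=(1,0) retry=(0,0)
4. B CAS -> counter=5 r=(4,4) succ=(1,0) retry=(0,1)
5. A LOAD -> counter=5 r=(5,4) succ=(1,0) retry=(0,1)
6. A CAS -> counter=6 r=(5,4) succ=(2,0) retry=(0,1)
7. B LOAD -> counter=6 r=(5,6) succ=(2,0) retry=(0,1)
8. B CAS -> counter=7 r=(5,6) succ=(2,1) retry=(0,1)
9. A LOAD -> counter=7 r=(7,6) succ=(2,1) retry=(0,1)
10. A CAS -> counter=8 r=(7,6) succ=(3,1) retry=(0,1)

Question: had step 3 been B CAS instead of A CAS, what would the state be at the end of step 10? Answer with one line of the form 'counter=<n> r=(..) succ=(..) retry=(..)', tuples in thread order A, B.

(re-executing from step 3 with the substitution; state before step 3: counter=4 r=(4,4) succ=(0,0) retry=(0,0))
3. B CAS -> counter=5 r=(4,4) succ=(0,1) retry=(0,0)
4. B CAS -> counter=5 r=(4,4) succ=(0,1) retry=(0,1)
5. A LOAD -> counter=5 r=(5,4) succ=(0,1) retry=(0,1)
6. A CAS -> counter=6 r=(5,4) succ=(1,1) retry=(0,1)
7. B LOAD -> counter=6 r=(5,6) succ=(1,1) retry=(0,1)
8. B CAS -> counter=7 r=(5,6) succ=(1,2) retry=(0,1)
9. A LOAD -> counter=7 r=(7,6) succ=(1,2) retry=(0,1)
10. A CAS -> counter=8 r=(7,6) succ=(2,2) retry=(0,1)

counter=8 r=(7,6) succ=(2,2) retry=(0,1)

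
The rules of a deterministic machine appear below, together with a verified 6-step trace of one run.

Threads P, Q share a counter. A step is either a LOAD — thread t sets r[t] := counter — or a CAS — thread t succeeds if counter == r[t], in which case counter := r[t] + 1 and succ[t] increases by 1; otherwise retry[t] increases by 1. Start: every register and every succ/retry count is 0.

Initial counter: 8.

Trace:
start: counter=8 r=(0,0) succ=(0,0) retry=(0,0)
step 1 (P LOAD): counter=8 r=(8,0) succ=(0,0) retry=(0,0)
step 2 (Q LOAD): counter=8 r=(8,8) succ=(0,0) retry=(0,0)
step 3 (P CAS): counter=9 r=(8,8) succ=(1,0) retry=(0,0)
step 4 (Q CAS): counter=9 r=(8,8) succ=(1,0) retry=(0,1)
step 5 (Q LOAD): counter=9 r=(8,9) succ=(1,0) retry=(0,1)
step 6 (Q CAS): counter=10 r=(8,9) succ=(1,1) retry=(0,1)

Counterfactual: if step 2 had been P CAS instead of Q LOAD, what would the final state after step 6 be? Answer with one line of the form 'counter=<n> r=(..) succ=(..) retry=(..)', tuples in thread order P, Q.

counter=10 r=(8,9) succ=(1,1) retry=(1,1)

(re-executing from step 2 with the substitution; state before step 2: counter=8 r=(8,0) succ=(0,0) retry=(0,0))
step 2 (P CAS): counter=9 r=(8,0) succ=(1,0) retry=(0,0)
step 3 (P CAS): counter=9 r=(8,0) succ=(1,0) retry=(1,0)
step 4 (Q CAS): counter=9 r=(8,0) succ=(1,0) retry=(1,1)
step 5 (Q LOAD): counter=9 r=(8,9) succ=(1,0) retry=(1,1)
step 6 (Q CAS): counter=10 r=(8,9) succ=(1,1) retry=(1,1)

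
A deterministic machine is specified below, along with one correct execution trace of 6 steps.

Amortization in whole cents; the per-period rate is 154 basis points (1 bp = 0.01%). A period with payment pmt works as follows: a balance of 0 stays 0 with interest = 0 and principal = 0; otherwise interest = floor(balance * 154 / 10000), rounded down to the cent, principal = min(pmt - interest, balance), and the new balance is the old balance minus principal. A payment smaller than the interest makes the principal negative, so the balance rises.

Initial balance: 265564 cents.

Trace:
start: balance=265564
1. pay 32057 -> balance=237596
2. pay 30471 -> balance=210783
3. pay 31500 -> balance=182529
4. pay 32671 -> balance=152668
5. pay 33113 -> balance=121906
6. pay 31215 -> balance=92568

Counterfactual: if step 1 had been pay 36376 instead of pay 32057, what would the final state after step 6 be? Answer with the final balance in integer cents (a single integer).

(re-executing from step 1 with the substitution; state before step 1: balance=265564)
1. pay 36376 -> balance=233277
2. pay 30471 -> balance=206398
3. pay 31500 -> balance=178076
4. pay 32671 -> balance=148147
5. pay 33113 -> balance=117315
6. pay 31215 -> balance=87906

87906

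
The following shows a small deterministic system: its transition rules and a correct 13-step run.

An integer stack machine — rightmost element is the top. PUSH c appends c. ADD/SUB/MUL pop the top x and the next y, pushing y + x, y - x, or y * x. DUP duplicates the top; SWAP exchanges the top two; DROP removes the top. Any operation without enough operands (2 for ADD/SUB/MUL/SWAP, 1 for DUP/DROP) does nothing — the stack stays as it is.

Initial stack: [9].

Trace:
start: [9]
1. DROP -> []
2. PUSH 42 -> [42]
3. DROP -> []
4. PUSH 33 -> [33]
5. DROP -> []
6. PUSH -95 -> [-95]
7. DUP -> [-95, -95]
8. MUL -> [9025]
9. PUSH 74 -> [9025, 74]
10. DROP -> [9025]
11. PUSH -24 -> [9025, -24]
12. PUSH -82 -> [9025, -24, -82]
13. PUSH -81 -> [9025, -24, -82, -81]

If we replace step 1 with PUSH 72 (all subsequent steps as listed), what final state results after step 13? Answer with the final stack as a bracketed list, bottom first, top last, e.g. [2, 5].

(re-executing from step 1 with the substitution; state before step 1: [9])
1. PUSH 72 -> [9, 72]
2. PUSH 42 -> [9, 72, 42]
3. DROP -> [9, 72]
4. PUSH 33 -> [9, 72, 33]
5. DROP -> [9, 72]
6. PUSH -95 -> [9, 72, -95]
7. DUP -> [9, 72, -95, -95]
8. MUL -> [9, 72, 9025]
9. PUSH 74 -> [9, 72, 9025, 74]
10. DROP -> [9, 72, 9025]
11. PUSH -24 -> [9, 72, 9025, -24]
12. PUSH -82 -> [9, 72, 9025, -24, -82]
13. PUSH -81 -> [9, 72, 9025, -24, -82, -81]

[9, 72, 9025, -24, -82, -81]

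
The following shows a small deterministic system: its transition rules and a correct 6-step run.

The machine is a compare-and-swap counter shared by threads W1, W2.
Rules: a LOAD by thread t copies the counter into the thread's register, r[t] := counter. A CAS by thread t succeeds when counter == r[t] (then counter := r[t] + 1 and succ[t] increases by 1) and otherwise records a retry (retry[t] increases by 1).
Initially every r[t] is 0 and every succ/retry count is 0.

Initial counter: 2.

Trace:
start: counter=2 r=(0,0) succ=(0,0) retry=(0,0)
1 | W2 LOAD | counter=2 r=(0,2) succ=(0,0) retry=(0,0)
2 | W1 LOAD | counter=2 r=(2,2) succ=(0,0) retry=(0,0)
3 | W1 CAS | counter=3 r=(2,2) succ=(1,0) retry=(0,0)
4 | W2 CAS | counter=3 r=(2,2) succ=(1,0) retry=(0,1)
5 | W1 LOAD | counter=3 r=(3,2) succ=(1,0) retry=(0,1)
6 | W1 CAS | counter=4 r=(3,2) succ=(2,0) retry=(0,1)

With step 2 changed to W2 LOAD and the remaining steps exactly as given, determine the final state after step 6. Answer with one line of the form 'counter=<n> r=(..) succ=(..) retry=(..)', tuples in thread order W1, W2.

(re-executing from step 2 with the substitution; state before step 2: counter=2 r=(0,2) succ=(0,0) retry=(0,0))
2 | W2 LOAD | counter=2 r=(0,2) succ=(0,0) retry=(0,0)
3 | W1 CAS | counter=2 r=(0,2) succ=(0,0) retry=(1,0)
4 | W2 CAS | counter=3 r=(0,2) succ=(0,1) retry=(1,0)
5 | W1 LOAD | counter=3 r=(3,2) succ=(0,1) retry=(1,0)
6 | W1 CAS | counter=4 r=(3,2) succ=(1,1) retry=(1,0)

counter=4 r=(3,2) succ=(1,1) retry=(1,0)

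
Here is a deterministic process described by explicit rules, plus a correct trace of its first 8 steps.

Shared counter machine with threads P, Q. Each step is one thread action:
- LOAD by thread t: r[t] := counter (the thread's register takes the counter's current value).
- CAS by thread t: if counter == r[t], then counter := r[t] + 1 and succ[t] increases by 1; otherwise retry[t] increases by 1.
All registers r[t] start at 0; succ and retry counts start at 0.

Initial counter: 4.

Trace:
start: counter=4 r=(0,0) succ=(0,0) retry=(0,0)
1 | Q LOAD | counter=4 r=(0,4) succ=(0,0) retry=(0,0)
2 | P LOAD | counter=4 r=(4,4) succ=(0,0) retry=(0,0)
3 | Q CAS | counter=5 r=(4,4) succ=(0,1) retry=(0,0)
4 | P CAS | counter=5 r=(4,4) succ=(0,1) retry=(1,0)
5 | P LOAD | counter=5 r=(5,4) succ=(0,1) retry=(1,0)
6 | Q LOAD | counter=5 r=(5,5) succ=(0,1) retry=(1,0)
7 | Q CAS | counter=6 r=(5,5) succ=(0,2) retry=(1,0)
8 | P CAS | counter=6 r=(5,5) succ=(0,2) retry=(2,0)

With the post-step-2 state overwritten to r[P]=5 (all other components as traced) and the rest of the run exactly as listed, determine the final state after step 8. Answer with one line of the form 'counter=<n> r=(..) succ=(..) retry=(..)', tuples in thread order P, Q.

state after step 2 := counter=4 r=(5,4) succ=(0,0) retry=(0,0)
3 | Q CAS | counter=5 r=(5,4) succ=(0,1) retry=(0,0)
4 | P CAS | counter=6 r=(5,4) succ=(1,1) retry=(0,0)
5 | P LOAD | counter=6 r=(6,4) succ=(1,1) retry=(0,0)
6 | Q LOAD | counter=6 r=(6,6) succ=(1,1) retry=(0,0)
7 | Q CAS | counter=7 r=(6,6) succ=(1,2) retry=(0,0)
8 | P CAS | counter=7 r=(6,6) succ=(1,2) retry=(1,0)

counter=7 r=(6,6) succ=(1,2) retry=(1,0)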